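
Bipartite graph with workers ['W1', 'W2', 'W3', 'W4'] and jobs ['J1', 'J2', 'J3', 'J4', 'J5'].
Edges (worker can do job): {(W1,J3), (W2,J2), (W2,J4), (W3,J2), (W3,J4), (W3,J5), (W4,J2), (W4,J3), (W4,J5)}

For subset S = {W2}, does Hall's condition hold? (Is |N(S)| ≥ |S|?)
Yes: |N(S)| = 2, |S| = 1

Subset S = {W2}
Neighbors N(S) = {J2, J4}

|N(S)| = 2, |S| = 1
Hall's condition: |N(S)| ≥ |S| is satisfied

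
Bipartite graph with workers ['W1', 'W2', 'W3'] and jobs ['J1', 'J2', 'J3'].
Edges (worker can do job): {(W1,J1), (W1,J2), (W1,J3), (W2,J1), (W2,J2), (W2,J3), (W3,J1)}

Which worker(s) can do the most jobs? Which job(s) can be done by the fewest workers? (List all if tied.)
Most versatile: W1, W2 (3 jobs); Least covered: J2, J3 (2 workers)

Worker degrees (jobs they can do): W1:3, W2:3, W3:1
Job degrees (workers who can do it): J1:3, J2:2, J3:2

Maximum worker degree is 3, achieved by: W1, W2
Minimum job degree is 2, achieved by: J2, J3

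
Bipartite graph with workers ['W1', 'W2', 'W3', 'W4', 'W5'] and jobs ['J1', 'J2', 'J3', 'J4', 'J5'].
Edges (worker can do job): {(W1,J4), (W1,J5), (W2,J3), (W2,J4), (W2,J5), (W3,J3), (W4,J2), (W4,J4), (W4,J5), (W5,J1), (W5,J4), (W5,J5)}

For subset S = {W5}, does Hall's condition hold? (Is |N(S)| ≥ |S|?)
Yes: |N(S)| = 3, |S| = 1

Subset S = {W5}
Neighbors N(S) = {J1, J4, J5}

|N(S)| = 3, |S| = 1
Hall's condition: |N(S)| ≥ |S| is satisfied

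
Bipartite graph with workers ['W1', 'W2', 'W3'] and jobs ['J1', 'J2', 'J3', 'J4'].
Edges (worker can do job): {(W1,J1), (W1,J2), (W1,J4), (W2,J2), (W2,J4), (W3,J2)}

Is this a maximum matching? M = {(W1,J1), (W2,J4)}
No, size 2 is not maximum

Proposed matching has size 2.
Maximum matching size for this graph: 3.

This is NOT maximum - can be improved to size 3.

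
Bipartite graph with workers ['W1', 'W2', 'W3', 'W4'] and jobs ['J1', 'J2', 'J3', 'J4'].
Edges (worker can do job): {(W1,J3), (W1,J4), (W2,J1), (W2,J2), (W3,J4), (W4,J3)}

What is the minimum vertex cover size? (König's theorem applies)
Minimum vertex cover size = 3

By König's theorem: in bipartite graphs,
min vertex cover = max matching = 3

Maximum matching has size 3, so minimum vertex cover also has size 3.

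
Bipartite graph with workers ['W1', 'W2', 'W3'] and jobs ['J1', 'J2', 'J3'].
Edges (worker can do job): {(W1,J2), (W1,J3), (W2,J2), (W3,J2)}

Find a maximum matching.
Matching: {(W1,J3), (W3,J2)}

Maximum matching (size 2):
  W1 → J3
  W3 → J2

Each worker is assigned to at most one job, and each job to at most one worker.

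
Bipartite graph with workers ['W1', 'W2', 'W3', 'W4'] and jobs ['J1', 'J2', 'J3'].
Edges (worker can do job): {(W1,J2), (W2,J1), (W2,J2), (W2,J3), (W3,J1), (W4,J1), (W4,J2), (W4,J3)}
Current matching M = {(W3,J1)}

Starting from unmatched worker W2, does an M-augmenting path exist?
Yes: W2 → J3

An M-augmenting path alternates non-matching / matching edges, starting and ending at unmatched vertices.
Path: W2 → J3
(J3 is unmatched in M, so the path is augmenting.)
Flipping edges along this path would increase |M| from 1 to 2.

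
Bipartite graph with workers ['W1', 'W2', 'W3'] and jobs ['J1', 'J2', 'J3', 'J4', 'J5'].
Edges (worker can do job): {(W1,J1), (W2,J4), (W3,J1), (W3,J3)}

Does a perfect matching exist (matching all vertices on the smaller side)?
Yes, perfect matching exists (size 3)

Perfect matching: {(W1,J1), (W2,J4), (W3,J3)}
All 3 vertices on the smaller side are matched.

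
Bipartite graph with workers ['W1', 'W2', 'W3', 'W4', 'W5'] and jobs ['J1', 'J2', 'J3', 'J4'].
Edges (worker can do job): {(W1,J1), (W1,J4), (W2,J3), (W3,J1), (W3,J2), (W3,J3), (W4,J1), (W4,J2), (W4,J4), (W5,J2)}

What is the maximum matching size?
Maximum matching size = 4

Maximum matching: {(W1,J1), (W2,J3), (W3,J2), (W4,J4)}
Size: 4

This assigns 4 workers to 4 distinct jobs.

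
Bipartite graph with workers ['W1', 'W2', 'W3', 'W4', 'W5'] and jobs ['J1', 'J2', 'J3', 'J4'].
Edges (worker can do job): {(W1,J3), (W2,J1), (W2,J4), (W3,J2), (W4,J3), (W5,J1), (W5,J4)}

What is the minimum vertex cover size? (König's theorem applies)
Minimum vertex cover size = 4

By König's theorem: in bipartite graphs,
min vertex cover = max matching = 4

Maximum matching has size 4, so minimum vertex cover also has size 4.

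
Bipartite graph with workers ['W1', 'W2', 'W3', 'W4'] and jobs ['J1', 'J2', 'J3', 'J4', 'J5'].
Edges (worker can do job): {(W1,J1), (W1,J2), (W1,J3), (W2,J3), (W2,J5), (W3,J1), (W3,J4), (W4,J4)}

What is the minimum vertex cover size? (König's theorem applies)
Minimum vertex cover size = 4

By König's theorem: in bipartite graphs,
min vertex cover = max matching = 4

Maximum matching has size 4, so minimum vertex cover also has size 4.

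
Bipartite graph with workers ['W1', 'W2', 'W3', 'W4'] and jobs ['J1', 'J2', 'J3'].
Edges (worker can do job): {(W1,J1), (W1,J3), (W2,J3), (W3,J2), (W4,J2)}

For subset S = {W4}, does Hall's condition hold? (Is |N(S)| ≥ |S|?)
Yes: |N(S)| = 1, |S| = 1

Subset S = {W4}
Neighbors N(S) = {J2}

|N(S)| = 1, |S| = 1
Hall's condition: |N(S)| ≥ |S| is satisfied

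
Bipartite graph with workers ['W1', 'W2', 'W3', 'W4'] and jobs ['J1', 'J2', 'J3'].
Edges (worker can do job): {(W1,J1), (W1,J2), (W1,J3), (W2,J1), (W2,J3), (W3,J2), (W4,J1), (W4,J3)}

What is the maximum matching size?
Maximum matching size = 3

Maximum matching: {(W1,J1), (W3,J2), (W4,J3)}
Size: 3

This assigns 3 workers to 3 distinct jobs.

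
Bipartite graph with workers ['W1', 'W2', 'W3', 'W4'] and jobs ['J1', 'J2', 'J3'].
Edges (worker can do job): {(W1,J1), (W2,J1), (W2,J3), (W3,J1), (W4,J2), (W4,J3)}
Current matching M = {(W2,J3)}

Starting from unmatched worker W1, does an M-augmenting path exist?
Yes: W1 → J1

An M-augmenting path alternates non-matching / matching edges, starting and ending at unmatched vertices.
Path: W1 → J1
(J1 is unmatched in M, so the path is augmenting.)
Flipping edges along this path would increase |M| from 1 to 2.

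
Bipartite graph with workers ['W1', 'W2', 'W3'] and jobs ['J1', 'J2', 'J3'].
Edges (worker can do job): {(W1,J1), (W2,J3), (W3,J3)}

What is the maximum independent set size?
Maximum independent set = 4

By König's theorem:
- Min vertex cover = Max matching = 2
- Max independent set = Total vertices - Min vertex cover
- Max independent set = 6 - 2 = 4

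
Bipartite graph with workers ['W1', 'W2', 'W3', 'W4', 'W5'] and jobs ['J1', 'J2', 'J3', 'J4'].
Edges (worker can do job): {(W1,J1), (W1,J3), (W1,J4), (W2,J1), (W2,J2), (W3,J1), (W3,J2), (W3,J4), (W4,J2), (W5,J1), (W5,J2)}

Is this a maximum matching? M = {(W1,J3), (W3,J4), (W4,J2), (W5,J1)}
Yes, size 4 is maximum

Proposed matching has size 4.
Maximum matching size for this graph: 4.

This is a maximum matching.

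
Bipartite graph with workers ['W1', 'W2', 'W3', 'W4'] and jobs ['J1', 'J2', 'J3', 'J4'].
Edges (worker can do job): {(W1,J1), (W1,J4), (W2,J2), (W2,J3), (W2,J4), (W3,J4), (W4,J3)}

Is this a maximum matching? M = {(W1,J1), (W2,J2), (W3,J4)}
No, size 3 is not maximum

Proposed matching has size 3.
Maximum matching size for this graph: 4.

This is NOT maximum - can be improved to size 4.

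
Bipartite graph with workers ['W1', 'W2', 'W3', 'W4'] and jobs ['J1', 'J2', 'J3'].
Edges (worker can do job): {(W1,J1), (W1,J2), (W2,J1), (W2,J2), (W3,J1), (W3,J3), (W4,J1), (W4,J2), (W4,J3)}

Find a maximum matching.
Matching: {(W1,J1), (W3,J3), (W4,J2)}

Maximum matching (size 3):
  W1 → J1
  W3 → J3
  W4 → J2

Each worker is assigned to at most one job, and each job to at most one worker.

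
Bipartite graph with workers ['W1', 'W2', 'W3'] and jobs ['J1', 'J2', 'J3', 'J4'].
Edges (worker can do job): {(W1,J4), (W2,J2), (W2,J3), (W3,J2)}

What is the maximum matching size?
Maximum matching size = 3

Maximum matching: {(W1,J4), (W2,J3), (W3,J2)}
Size: 3

This assigns 3 workers to 3 distinct jobs.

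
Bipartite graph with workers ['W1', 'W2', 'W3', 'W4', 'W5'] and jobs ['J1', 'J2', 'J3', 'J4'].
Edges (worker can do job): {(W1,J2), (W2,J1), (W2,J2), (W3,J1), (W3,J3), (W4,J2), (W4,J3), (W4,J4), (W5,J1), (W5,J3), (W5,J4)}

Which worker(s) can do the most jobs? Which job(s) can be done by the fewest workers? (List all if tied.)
Most versatile: W4, W5 (3 jobs); Least covered: J4 (2 workers)

Worker degrees (jobs they can do): W1:1, W2:2, W3:2, W4:3, W5:3
Job degrees (workers who can do it): J1:3, J2:3, J3:3, J4:2

Maximum worker degree is 3, achieved by: W4, W5
Minimum job degree is 2, achieved by: J4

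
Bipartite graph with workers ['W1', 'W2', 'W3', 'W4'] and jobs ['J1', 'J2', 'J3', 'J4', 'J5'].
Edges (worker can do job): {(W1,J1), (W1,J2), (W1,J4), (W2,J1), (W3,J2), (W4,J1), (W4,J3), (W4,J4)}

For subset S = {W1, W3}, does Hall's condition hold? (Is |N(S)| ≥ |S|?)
Yes: |N(S)| = 3, |S| = 2

Subset S = {W1, W3}
Neighbors N(S) = {J1, J2, J4}

|N(S)| = 3, |S| = 2
Hall's condition: |N(S)| ≥ |S| is satisfied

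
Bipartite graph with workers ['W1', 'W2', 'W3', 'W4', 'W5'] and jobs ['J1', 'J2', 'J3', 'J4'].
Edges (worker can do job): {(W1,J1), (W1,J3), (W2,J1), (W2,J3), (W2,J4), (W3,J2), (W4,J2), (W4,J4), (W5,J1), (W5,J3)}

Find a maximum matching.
Matching: {(W1,J1), (W3,J2), (W4,J4), (W5,J3)}

Maximum matching (size 4):
  W1 → J1
  W3 → J2
  W4 → J4
  W5 → J3

Each worker is assigned to at most one job, and each job to at most one worker.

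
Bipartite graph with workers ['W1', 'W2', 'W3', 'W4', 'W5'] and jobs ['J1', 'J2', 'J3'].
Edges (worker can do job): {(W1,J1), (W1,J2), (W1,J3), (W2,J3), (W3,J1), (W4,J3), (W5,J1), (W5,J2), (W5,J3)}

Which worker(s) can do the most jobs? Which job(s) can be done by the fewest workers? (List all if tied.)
Most versatile: W1, W5 (3 jobs); Least covered: J2 (2 workers)

Worker degrees (jobs they can do): W1:3, W2:1, W3:1, W4:1, W5:3
Job degrees (workers who can do it): J1:3, J2:2, J3:4

Maximum worker degree is 3, achieved by: W1, W5
Minimum job degree is 2, achieved by: J2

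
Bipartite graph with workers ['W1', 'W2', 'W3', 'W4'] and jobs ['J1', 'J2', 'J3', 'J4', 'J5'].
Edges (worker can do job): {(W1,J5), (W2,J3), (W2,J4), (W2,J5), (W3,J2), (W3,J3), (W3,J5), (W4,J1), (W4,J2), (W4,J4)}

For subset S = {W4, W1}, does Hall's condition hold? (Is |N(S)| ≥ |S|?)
Yes: |N(S)| = 4, |S| = 2

Subset S = {W4, W1}
Neighbors N(S) = {J1, J2, J4, J5}

|N(S)| = 4, |S| = 2
Hall's condition: |N(S)| ≥ |S| is satisfied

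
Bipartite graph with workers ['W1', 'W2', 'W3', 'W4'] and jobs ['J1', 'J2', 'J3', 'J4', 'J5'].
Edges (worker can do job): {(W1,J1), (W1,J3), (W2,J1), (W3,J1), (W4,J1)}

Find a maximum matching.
Matching: {(W1,J3), (W4,J1)}

Maximum matching (size 2):
  W1 → J3
  W4 → J1

Each worker is assigned to at most one job, and each job to at most one worker.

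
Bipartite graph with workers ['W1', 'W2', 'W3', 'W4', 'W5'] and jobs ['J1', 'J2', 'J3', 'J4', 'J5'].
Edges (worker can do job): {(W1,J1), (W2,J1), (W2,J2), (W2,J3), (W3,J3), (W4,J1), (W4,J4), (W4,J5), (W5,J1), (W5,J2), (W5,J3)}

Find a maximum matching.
Matching: {(W1,J1), (W3,J3), (W4,J4), (W5,J2)}

Maximum matching (size 4):
  W1 → J1
  W3 → J3
  W4 → J4
  W5 → J2

Each worker is assigned to at most one job, and each job to at most one worker.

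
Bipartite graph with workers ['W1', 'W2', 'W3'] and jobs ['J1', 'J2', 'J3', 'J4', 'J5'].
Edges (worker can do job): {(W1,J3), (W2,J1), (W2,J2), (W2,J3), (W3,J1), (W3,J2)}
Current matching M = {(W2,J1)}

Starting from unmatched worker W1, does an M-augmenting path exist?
Yes: W1 → J3

An M-augmenting path alternates non-matching / matching edges, starting and ending at unmatched vertices.
Path: W1 → J3
(J3 is unmatched in M, so the path is augmenting.)
Flipping edges along this path would increase |M| from 1 to 2.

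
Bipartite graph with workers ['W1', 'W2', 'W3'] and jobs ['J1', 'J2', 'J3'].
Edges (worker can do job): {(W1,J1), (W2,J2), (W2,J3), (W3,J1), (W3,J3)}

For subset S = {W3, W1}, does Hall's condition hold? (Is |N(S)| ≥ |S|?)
Yes: |N(S)| = 2, |S| = 2

Subset S = {W3, W1}
Neighbors N(S) = {J1, J3}

|N(S)| = 2, |S| = 2
Hall's condition: |N(S)| ≥ |S| is satisfied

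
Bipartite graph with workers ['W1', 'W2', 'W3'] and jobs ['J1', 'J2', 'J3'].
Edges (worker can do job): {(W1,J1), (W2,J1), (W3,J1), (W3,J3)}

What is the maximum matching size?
Maximum matching size = 2

Maximum matching: {(W1,J1), (W3,J3)}
Size: 2

This assigns 2 workers to 2 distinct jobs.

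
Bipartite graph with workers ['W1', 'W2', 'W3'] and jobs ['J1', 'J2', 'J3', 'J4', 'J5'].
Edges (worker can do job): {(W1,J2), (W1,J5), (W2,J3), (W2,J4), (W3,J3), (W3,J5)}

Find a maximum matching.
Matching: {(W1,J5), (W2,J4), (W3,J3)}

Maximum matching (size 3):
  W1 → J5
  W2 → J4
  W3 → J3

Each worker is assigned to at most one job, and each job to at most one worker.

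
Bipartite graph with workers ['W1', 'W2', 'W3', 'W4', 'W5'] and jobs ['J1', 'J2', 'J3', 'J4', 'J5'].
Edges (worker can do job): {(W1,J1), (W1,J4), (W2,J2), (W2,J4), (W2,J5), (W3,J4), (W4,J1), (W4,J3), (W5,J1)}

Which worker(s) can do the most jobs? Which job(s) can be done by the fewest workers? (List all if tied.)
Most versatile: W2 (3 jobs); Least covered: J2, J3, J5 (1 workers)

Worker degrees (jobs they can do): W1:2, W2:3, W3:1, W4:2, W5:1
Job degrees (workers who can do it): J1:3, J2:1, J3:1, J4:3, J5:1

Maximum worker degree is 3, achieved by: W2
Minimum job degree is 1, achieved by: J2, J3, J5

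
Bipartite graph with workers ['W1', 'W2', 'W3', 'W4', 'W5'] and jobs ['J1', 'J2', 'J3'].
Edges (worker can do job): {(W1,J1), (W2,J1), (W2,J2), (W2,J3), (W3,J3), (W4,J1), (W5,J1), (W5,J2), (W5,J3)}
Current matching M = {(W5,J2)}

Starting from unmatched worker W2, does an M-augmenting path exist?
Yes: W2 → J2 → W5 → J1

An M-augmenting path alternates non-matching / matching edges, starting and ending at unmatched vertices.
Path: W2 → J2 → W5 → J1
(J1 is unmatched in M, so the path is augmenting.)
Flipping edges along this path would increase |M| from 1 to 2.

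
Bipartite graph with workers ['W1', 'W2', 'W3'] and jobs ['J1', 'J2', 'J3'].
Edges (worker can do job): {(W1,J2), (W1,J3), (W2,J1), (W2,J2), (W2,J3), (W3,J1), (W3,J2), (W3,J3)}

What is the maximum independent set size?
Maximum independent set = 3

By König's theorem:
- Min vertex cover = Max matching = 3
- Max independent set = Total vertices - Min vertex cover
- Max independent set = 6 - 3 = 3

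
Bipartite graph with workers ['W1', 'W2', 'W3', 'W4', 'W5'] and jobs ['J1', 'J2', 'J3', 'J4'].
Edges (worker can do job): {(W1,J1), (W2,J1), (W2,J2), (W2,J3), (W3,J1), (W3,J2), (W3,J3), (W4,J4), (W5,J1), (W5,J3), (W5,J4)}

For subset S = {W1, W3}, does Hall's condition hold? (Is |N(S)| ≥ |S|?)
Yes: |N(S)| = 3, |S| = 2

Subset S = {W1, W3}
Neighbors N(S) = {J1, J2, J3}

|N(S)| = 3, |S| = 2
Hall's condition: |N(S)| ≥ |S| is satisfied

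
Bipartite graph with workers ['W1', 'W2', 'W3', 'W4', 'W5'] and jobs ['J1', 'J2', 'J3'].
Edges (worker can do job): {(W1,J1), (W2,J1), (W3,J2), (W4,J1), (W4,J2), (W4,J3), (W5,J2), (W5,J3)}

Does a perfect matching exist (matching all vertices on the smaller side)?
Yes, perfect matching exists (size 3)

Perfect matching: {(W3,J2), (W4,J1), (W5,J3)}
All 3 vertices on the smaller side are matched.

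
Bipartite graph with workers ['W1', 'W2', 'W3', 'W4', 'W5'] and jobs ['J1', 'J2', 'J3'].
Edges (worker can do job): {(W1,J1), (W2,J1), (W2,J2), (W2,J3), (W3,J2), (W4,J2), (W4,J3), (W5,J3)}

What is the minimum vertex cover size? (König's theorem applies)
Minimum vertex cover size = 3

By König's theorem: in bipartite graphs,
min vertex cover = max matching = 3

Maximum matching has size 3, so minimum vertex cover also has size 3.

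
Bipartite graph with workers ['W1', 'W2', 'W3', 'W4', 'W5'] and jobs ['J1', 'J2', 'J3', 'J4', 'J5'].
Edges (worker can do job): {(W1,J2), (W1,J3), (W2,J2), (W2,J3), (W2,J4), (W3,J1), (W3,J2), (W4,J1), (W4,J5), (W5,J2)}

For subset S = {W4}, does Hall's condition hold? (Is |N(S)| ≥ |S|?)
Yes: |N(S)| = 2, |S| = 1

Subset S = {W4}
Neighbors N(S) = {J1, J5}

|N(S)| = 2, |S| = 1
Hall's condition: |N(S)| ≥ |S| is satisfied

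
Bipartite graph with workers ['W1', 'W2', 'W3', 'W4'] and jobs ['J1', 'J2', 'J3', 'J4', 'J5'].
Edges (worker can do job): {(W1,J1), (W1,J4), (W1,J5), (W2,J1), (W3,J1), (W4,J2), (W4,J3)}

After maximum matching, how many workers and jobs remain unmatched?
Unmatched: 1 workers, 2 jobs

Maximum matching size: 3
Workers: 4 total, 3 matched, 1 unmatched
Jobs: 5 total, 3 matched, 2 unmatched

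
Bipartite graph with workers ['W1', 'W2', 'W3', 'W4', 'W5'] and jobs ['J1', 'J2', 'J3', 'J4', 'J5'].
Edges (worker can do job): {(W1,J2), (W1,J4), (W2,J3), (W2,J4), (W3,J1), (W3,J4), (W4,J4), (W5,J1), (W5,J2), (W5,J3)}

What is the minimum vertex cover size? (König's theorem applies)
Minimum vertex cover size = 4

By König's theorem: in bipartite graphs,
min vertex cover = max matching = 4

Maximum matching has size 4, so minimum vertex cover also has size 4.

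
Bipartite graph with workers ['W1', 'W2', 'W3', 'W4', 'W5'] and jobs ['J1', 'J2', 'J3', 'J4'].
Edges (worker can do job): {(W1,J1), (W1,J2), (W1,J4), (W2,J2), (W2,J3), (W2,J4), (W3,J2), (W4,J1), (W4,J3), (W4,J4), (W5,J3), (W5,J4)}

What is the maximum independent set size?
Maximum independent set = 5

By König's theorem:
- Min vertex cover = Max matching = 4
- Max independent set = Total vertices - Min vertex cover
- Max independent set = 9 - 4 = 5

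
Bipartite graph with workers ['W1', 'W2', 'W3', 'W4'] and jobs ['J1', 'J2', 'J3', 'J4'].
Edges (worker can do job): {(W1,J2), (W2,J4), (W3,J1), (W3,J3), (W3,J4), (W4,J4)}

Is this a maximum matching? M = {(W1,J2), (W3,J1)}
No, size 2 is not maximum

Proposed matching has size 2.
Maximum matching size for this graph: 3.

This is NOT maximum - can be improved to size 3.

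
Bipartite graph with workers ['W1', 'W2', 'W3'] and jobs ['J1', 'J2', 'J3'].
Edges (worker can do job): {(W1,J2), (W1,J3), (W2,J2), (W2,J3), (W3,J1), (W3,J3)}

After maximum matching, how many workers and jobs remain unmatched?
Unmatched: 0 workers, 0 jobs

Maximum matching size: 3
Workers: 3 total, 3 matched, 0 unmatched
Jobs: 3 total, 3 matched, 0 unmatched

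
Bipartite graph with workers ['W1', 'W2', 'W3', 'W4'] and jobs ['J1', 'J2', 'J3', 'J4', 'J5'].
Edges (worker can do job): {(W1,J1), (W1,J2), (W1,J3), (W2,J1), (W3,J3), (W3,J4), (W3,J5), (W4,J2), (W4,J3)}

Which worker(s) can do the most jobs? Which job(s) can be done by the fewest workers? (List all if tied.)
Most versatile: W1, W3 (3 jobs); Least covered: J4, J5 (1 workers)

Worker degrees (jobs they can do): W1:3, W2:1, W3:3, W4:2
Job degrees (workers who can do it): J1:2, J2:2, J3:3, J4:1, J5:1

Maximum worker degree is 3, achieved by: W1, W3
Minimum job degree is 1, achieved by: J4, J5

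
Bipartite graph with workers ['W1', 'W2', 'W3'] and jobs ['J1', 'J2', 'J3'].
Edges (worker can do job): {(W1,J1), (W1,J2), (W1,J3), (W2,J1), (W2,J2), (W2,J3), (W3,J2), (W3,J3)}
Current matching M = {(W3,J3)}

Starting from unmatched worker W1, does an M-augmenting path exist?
Yes: W1 → J3 → W3 → J2

An M-augmenting path alternates non-matching / matching edges, starting and ending at unmatched vertices.
Path: W1 → J3 → W3 → J2
(J2 is unmatched in M, so the path is augmenting.)
Flipping edges along this path would increase |M| from 1 to 2.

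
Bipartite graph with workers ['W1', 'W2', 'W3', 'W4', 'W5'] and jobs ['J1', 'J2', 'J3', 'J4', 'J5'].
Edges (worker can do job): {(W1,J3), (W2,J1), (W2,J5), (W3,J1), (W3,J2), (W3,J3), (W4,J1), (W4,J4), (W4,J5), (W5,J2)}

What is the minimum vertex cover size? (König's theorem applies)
Minimum vertex cover size = 5

By König's theorem: in bipartite graphs,
min vertex cover = max matching = 5

Maximum matching has size 5, so minimum vertex cover also has size 5.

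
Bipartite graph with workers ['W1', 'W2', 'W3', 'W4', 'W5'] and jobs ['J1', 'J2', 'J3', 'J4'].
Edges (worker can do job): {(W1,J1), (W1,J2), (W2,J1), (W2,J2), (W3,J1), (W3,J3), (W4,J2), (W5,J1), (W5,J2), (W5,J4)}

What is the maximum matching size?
Maximum matching size = 4

Maximum matching: {(W1,J1), (W3,J3), (W4,J2), (W5,J4)}
Size: 4

This assigns 4 workers to 4 distinct jobs.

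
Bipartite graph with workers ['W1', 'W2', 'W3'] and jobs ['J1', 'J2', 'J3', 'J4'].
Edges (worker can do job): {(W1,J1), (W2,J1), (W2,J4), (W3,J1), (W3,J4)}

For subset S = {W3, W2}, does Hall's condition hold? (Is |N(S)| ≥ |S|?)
Yes: |N(S)| = 2, |S| = 2

Subset S = {W3, W2}
Neighbors N(S) = {J1, J4}

|N(S)| = 2, |S| = 2
Hall's condition: |N(S)| ≥ |S| is satisfied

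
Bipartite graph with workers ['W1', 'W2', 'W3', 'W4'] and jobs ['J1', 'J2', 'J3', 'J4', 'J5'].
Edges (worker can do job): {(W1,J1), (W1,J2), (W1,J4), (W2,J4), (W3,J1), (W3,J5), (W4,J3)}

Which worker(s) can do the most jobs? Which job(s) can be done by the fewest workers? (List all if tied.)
Most versatile: W1 (3 jobs); Least covered: J2, J3, J5 (1 workers)

Worker degrees (jobs they can do): W1:3, W2:1, W3:2, W4:1
Job degrees (workers who can do it): J1:2, J2:1, J3:1, J4:2, J5:1

Maximum worker degree is 3, achieved by: W1
Minimum job degree is 1, achieved by: J2, J3, J5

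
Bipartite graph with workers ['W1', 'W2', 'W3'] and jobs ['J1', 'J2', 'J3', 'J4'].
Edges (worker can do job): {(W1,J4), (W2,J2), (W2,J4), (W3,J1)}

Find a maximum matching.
Matching: {(W1,J4), (W2,J2), (W3,J1)}

Maximum matching (size 3):
  W1 → J4
  W2 → J2
  W3 → J1

Each worker is assigned to at most one job, and each job to at most one worker.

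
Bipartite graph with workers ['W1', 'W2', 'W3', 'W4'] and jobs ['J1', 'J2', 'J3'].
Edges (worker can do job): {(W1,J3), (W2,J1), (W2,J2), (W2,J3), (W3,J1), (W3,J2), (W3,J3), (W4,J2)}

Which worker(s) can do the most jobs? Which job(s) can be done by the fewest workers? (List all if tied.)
Most versatile: W2, W3 (3 jobs); Least covered: J1 (2 workers)

Worker degrees (jobs they can do): W1:1, W2:3, W3:3, W4:1
Job degrees (workers who can do it): J1:2, J2:3, J3:3

Maximum worker degree is 3, achieved by: W2, W3
Minimum job degree is 2, achieved by: J1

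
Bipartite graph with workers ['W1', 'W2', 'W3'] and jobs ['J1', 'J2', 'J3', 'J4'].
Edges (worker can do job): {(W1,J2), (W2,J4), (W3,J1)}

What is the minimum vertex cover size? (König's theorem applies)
Minimum vertex cover size = 3

By König's theorem: in bipartite graphs,
min vertex cover = max matching = 3

Maximum matching has size 3, so minimum vertex cover also has size 3.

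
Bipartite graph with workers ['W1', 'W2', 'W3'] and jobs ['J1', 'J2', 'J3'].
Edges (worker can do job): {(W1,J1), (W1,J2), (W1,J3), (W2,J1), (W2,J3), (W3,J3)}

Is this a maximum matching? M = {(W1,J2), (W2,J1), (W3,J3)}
Yes, size 3 is maximum

Proposed matching has size 3.
Maximum matching size for this graph: 3.

This is a maximum matching.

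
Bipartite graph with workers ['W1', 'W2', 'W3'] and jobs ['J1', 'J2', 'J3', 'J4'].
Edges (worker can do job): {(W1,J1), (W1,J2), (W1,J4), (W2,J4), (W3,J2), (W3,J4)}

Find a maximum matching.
Matching: {(W1,J1), (W2,J4), (W3,J2)}

Maximum matching (size 3):
  W1 → J1
  W2 → J4
  W3 → J2

Each worker is assigned to at most one job, and each job to at most one worker.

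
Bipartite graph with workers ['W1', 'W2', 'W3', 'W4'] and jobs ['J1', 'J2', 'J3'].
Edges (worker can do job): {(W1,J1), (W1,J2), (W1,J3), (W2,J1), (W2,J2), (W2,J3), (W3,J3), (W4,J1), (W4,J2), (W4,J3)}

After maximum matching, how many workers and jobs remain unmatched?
Unmatched: 1 workers, 0 jobs

Maximum matching size: 3
Workers: 4 total, 3 matched, 1 unmatched
Jobs: 3 total, 3 matched, 0 unmatched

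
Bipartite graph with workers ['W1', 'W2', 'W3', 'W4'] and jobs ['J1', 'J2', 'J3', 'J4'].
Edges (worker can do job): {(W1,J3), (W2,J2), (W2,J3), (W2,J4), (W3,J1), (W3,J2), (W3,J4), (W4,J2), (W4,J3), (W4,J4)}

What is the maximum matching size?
Maximum matching size = 4

Maximum matching: {(W1,J3), (W2,J4), (W3,J1), (W4,J2)}
Size: 4

This assigns 4 workers to 4 distinct jobs.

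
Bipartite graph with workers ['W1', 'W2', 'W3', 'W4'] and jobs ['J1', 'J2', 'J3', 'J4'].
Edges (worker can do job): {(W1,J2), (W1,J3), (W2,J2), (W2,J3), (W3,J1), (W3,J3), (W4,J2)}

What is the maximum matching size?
Maximum matching size = 3

Maximum matching: {(W1,J3), (W3,J1), (W4,J2)}
Size: 3

This assigns 3 workers to 3 distinct jobs.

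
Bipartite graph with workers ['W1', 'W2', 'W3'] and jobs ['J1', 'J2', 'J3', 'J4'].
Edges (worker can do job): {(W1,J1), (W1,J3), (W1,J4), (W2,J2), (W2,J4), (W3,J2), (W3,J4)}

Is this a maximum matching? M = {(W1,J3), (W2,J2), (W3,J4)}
Yes, size 3 is maximum

Proposed matching has size 3.
Maximum matching size for this graph: 3.

This is a maximum matching.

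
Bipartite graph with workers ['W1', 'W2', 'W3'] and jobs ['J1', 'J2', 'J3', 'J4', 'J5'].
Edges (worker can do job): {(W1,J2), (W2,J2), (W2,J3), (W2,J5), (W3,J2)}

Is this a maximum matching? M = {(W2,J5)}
No, size 1 is not maximum

Proposed matching has size 1.
Maximum matching size for this graph: 2.

This is NOT maximum - can be improved to size 2.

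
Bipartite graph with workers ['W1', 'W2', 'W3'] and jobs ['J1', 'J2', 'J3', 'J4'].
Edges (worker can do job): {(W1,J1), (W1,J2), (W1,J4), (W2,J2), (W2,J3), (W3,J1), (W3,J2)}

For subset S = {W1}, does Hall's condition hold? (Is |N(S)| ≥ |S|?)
Yes: |N(S)| = 3, |S| = 1

Subset S = {W1}
Neighbors N(S) = {J1, J2, J4}

|N(S)| = 3, |S| = 1
Hall's condition: |N(S)| ≥ |S| is satisfied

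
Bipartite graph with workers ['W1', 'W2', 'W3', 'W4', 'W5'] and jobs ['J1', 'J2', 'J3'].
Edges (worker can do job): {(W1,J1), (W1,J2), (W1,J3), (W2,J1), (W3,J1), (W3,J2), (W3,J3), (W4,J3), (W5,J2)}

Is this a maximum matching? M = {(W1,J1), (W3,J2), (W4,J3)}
Yes, size 3 is maximum

Proposed matching has size 3.
Maximum matching size for this graph: 3.

This is a maximum matching.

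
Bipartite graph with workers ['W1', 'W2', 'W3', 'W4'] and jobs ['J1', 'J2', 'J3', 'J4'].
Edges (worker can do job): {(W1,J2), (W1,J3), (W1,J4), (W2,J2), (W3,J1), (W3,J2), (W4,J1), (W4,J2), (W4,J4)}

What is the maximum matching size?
Maximum matching size = 4

Maximum matching: {(W1,J3), (W2,J2), (W3,J1), (W4,J4)}
Size: 4

This assigns 4 workers to 4 distinct jobs.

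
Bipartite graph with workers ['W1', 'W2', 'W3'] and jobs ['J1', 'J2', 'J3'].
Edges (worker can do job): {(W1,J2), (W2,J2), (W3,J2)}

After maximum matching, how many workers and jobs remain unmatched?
Unmatched: 2 workers, 2 jobs

Maximum matching size: 1
Workers: 3 total, 1 matched, 2 unmatched
Jobs: 3 total, 1 matched, 2 unmatched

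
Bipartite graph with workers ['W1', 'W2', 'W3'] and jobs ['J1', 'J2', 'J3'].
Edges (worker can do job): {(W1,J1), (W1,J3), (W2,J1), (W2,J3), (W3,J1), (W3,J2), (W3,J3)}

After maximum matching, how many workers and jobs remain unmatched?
Unmatched: 0 workers, 0 jobs

Maximum matching size: 3
Workers: 3 total, 3 matched, 0 unmatched
Jobs: 3 total, 3 matched, 0 unmatched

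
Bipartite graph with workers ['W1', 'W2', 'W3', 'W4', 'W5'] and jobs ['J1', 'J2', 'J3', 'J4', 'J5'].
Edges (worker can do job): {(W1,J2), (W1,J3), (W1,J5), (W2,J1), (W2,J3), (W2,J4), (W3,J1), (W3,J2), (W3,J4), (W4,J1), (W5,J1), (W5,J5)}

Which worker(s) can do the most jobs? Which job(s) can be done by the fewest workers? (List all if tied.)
Most versatile: W1, W2, W3 (3 jobs); Least covered: J2, J3, J4, J5 (2 workers)

Worker degrees (jobs they can do): W1:3, W2:3, W3:3, W4:1, W5:2
Job degrees (workers who can do it): J1:4, J2:2, J3:2, J4:2, J5:2

Maximum worker degree is 3, achieved by: W1, W2, W3
Minimum job degree is 2, achieved by: J2, J3, J4, J5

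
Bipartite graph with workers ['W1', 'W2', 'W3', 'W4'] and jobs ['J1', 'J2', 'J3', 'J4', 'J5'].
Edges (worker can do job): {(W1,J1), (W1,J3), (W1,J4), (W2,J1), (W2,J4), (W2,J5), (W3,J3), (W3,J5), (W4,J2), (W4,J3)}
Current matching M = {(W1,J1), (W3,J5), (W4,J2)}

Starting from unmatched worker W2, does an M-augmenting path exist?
Yes: W2 → J5 → W3 → J3

An M-augmenting path alternates non-matching / matching edges, starting and ending at unmatched vertices.
Path: W2 → J5 → W3 → J3
(J3 is unmatched in M, so the path is augmenting.)
Flipping edges along this path would increase |M| from 3 to 4.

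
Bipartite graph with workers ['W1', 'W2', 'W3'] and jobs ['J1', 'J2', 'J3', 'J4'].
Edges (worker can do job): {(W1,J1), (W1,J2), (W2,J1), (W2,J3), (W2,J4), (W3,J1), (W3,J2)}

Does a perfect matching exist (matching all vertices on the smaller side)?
Yes, perfect matching exists (size 3)

Perfect matching: {(W1,J2), (W2,J3), (W3,J1)}
All 3 vertices on the smaller side are matched.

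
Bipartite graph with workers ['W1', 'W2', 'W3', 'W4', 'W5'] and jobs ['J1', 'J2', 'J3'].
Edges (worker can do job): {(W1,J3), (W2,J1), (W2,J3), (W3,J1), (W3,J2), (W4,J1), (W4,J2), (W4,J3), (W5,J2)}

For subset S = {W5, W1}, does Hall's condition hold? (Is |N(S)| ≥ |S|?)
Yes: |N(S)| = 2, |S| = 2

Subset S = {W5, W1}
Neighbors N(S) = {J2, J3}

|N(S)| = 2, |S| = 2
Hall's condition: |N(S)| ≥ |S| is satisfied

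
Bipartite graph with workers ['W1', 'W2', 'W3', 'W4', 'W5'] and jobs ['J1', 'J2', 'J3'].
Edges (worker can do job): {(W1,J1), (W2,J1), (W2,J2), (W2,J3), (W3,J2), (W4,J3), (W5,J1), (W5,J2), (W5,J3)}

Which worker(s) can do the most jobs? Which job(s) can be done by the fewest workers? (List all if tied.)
Most versatile: W2, W5 (3 jobs); Least covered: J1, J2, J3 (3 workers)

Worker degrees (jobs they can do): W1:1, W2:3, W3:1, W4:1, W5:3
Job degrees (workers who can do it): J1:3, J2:3, J3:3

Maximum worker degree is 3, achieved by: W2, W5
Minimum job degree is 3, achieved by: J1, J2, J3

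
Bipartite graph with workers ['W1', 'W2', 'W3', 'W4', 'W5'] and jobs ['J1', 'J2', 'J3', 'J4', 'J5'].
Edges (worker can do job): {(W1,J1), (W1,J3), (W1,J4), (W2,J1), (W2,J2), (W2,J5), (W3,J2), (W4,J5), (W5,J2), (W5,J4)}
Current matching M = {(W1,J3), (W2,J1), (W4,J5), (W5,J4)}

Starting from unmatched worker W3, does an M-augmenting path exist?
Yes: W3 → J2

An M-augmenting path alternates non-matching / matching edges, starting and ending at unmatched vertices.
Path: W3 → J2
(J2 is unmatched in M, so the path is augmenting.)
Flipping edges along this path would increase |M| from 4 to 5.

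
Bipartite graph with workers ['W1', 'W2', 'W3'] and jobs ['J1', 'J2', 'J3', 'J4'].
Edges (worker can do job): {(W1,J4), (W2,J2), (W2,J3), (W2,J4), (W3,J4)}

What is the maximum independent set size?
Maximum independent set = 5

By König's theorem:
- Min vertex cover = Max matching = 2
- Max independent set = Total vertices - Min vertex cover
- Max independent set = 7 - 2 = 5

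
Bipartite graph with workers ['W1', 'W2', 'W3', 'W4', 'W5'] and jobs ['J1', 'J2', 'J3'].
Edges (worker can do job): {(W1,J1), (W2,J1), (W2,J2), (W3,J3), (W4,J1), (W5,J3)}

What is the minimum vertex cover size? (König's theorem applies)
Minimum vertex cover size = 3

By König's theorem: in bipartite graphs,
min vertex cover = max matching = 3

Maximum matching has size 3, so minimum vertex cover also has size 3.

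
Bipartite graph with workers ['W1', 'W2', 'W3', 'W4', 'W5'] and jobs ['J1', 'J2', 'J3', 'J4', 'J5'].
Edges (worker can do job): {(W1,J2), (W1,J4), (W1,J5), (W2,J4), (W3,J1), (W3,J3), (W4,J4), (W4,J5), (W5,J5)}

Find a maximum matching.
Matching: {(W1,J2), (W3,J1), (W4,J4), (W5,J5)}

Maximum matching (size 4):
  W1 → J2
  W3 → J1
  W4 → J4
  W5 → J5

Each worker is assigned to at most one job, and each job to at most one worker.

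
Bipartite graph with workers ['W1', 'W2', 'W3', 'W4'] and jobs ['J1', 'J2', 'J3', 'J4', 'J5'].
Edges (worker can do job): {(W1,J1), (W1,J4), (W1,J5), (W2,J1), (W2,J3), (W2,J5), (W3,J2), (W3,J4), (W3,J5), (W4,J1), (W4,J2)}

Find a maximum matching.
Matching: {(W1,J5), (W2,J3), (W3,J2), (W4,J1)}

Maximum matching (size 4):
  W1 → J5
  W2 → J3
  W3 → J2
  W4 → J1

Each worker is assigned to at most one job, and each job to at most one worker.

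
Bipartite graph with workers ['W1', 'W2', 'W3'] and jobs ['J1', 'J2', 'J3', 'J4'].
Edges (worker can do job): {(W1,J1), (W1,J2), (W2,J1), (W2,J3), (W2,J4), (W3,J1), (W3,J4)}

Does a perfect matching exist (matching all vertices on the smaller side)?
Yes, perfect matching exists (size 3)

Perfect matching: {(W1,J2), (W2,J3), (W3,J1)}
All 3 vertices on the smaller side are matched.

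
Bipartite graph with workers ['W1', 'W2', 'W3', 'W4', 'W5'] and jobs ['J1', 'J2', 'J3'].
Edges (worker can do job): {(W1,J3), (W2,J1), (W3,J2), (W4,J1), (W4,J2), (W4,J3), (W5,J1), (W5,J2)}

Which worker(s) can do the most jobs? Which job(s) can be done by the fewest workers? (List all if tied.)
Most versatile: W4 (3 jobs); Least covered: J3 (2 workers)

Worker degrees (jobs they can do): W1:1, W2:1, W3:1, W4:3, W5:2
Job degrees (workers who can do it): J1:3, J2:3, J3:2

Maximum worker degree is 3, achieved by: W4
Minimum job degree is 2, achieved by: J3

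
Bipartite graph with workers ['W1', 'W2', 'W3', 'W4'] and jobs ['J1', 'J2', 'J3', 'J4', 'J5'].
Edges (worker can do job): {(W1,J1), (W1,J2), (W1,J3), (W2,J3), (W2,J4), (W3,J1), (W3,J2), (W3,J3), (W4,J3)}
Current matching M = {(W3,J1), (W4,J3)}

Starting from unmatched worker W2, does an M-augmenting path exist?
Yes: W2 → J4

An M-augmenting path alternates non-matching / matching edges, starting and ending at unmatched vertices.
Path: W2 → J4
(J4 is unmatched in M, so the path is augmenting.)
Flipping edges along this path would increase |M| from 2 to 3.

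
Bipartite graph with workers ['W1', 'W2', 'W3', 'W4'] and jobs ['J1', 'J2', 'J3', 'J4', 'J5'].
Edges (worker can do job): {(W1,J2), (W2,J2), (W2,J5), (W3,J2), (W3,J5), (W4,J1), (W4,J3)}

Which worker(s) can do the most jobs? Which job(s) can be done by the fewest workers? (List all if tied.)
Most versatile: W2, W3, W4 (2 jobs); Least covered: J4 (0 workers)

Worker degrees (jobs they can do): W1:1, W2:2, W3:2, W4:2
Job degrees (workers who can do it): J1:1, J2:3, J3:1, J4:0, J5:2

Maximum worker degree is 2, achieved by: W2, W3, W4
Minimum job degree is 0, achieved by: J4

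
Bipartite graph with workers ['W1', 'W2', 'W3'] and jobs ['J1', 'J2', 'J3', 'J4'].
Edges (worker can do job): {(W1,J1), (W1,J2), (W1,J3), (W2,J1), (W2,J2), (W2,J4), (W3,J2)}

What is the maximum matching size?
Maximum matching size = 3

Maximum matching: {(W1,J3), (W2,J1), (W3,J2)}
Size: 3

This assigns 3 workers to 3 distinct jobs.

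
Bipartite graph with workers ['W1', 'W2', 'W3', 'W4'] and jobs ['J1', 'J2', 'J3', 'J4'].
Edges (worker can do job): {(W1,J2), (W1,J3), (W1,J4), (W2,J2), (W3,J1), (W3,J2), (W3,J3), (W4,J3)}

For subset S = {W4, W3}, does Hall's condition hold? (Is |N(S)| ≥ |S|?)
Yes: |N(S)| = 3, |S| = 2

Subset S = {W4, W3}
Neighbors N(S) = {J1, J2, J3}

|N(S)| = 3, |S| = 2
Hall's condition: |N(S)| ≥ |S| is satisfied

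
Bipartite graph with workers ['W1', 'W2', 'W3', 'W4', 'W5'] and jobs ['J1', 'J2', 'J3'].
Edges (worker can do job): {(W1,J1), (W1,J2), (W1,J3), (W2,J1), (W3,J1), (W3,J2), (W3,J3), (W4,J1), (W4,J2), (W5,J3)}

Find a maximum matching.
Matching: {(W3,J2), (W4,J1), (W5,J3)}

Maximum matching (size 3):
  W3 → J2
  W4 → J1
  W5 → J3

Each worker is assigned to at most one job, and each job to at most one worker.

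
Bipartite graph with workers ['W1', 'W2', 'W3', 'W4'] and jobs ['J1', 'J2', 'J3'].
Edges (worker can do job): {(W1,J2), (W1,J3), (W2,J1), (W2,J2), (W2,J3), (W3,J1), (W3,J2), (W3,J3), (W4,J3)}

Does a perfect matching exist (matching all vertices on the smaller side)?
Yes, perfect matching exists (size 3)

Perfect matching: {(W1,J2), (W3,J1), (W4,J3)}
All 3 vertices on the smaller side are matched.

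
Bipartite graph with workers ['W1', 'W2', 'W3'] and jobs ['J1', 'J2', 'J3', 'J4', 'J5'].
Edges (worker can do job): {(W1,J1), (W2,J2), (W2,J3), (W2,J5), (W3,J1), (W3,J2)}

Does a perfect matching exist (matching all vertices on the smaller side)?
Yes, perfect matching exists (size 3)

Perfect matching: {(W1,J1), (W2,J3), (W3,J2)}
All 3 vertices on the smaller side are matched.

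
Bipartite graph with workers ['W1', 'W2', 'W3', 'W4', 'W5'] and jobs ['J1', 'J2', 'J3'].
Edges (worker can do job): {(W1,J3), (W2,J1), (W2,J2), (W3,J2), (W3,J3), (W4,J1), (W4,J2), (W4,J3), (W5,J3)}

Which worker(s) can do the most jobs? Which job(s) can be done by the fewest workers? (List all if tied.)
Most versatile: W4 (3 jobs); Least covered: J1 (2 workers)

Worker degrees (jobs they can do): W1:1, W2:2, W3:2, W4:3, W5:1
Job degrees (workers who can do it): J1:2, J2:3, J3:4

Maximum worker degree is 3, achieved by: W4
Minimum job degree is 2, achieved by: J1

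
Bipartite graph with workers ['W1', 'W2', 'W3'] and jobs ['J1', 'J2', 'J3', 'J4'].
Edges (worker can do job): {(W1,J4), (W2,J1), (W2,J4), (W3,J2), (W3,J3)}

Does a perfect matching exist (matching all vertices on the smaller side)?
Yes, perfect matching exists (size 3)

Perfect matching: {(W1,J4), (W2,J1), (W3,J3)}
All 3 vertices on the smaller side are matched.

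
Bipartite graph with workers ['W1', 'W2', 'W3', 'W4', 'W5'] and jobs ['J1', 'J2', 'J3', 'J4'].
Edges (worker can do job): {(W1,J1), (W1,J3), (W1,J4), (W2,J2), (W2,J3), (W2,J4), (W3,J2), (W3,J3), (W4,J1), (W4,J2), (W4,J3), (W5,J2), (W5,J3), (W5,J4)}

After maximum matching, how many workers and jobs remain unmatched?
Unmatched: 1 workers, 0 jobs

Maximum matching size: 4
Workers: 5 total, 4 matched, 1 unmatched
Jobs: 4 total, 4 matched, 0 unmatched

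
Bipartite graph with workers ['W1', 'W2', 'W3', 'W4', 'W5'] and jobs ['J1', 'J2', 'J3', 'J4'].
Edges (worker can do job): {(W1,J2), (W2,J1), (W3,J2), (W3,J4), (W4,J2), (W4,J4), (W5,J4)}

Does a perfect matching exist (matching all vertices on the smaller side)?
No, maximum matching has size 3 < 4

Maximum matching has size 3, need 4 for perfect matching.
Unmatched workers: ['W4', 'W1']
Unmatched jobs: ['J3']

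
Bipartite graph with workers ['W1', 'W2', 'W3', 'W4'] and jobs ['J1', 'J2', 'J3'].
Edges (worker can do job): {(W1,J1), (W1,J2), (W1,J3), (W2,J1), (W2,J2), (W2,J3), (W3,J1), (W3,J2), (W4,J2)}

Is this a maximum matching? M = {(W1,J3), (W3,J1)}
No, size 2 is not maximum

Proposed matching has size 2.
Maximum matching size for this graph: 3.

This is NOT maximum - can be improved to size 3.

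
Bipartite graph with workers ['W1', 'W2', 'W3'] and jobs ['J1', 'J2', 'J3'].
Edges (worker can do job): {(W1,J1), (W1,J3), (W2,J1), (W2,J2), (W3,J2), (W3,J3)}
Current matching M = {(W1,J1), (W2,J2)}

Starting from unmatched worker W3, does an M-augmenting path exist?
Yes: W3 → J2 → W2 → J1 → W1 → J3

An M-augmenting path alternates non-matching / matching edges, starting and ending at unmatched vertices.
Path: W3 → J2 → W2 → J1 → W1 → J3
(J3 is unmatched in M, so the path is augmenting.)
Flipping edges along this path would increase |M| from 2 to 3.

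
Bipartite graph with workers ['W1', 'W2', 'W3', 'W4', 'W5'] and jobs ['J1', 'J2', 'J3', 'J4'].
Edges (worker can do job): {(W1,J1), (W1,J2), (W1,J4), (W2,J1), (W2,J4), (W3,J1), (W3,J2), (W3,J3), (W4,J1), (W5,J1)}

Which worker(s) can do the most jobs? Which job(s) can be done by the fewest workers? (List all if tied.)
Most versatile: W1, W3 (3 jobs); Least covered: J3 (1 workers)

Worker degrees (jobs they can do): W1:3, W2:2, W3:3, W4:1, W5:1
Job degrees (workers who can do it): J1:5, J2:2, J3:1, J4:2

Maximum worker degree is 3, achieved by: W1, W3
Minimum job degree is 1, achieved by: J3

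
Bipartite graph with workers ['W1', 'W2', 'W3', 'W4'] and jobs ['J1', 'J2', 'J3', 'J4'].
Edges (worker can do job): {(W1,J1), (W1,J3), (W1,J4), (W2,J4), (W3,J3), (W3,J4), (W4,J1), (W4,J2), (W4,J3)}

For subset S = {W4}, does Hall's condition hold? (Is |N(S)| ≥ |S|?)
Yes: |N(S)| = 3, |S| = 1

Subset S = {W4}
Neighbors N(S) = {J1, J2, J3}

|N(S)| = 3, |S| = 1
Hall's condition: |N(S)| ≥ |S| is satisfied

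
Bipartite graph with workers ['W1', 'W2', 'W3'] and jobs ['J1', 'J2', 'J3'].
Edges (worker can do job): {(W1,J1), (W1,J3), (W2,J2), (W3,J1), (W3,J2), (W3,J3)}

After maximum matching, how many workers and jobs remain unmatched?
Unmatched: 0 workers, 0 jobs

Maximum matching size: 3
Workers: 3 total, 3 matched, 0 unmatched
Jobs: 3 total, 3 matched, 0 unmatched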